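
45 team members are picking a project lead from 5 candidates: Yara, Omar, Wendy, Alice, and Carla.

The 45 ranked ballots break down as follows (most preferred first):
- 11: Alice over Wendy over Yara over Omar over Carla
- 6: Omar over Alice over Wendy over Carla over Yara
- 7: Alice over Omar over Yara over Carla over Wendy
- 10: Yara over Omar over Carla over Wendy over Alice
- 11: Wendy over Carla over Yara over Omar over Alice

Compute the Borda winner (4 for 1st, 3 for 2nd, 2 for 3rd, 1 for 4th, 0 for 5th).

Wendy

Yara: 11×2 + 6×0 + 7×2 + 10×4 + 11×2 = 98
Omar: 11×1 + 6×4 + 7×3 + 10×3 + 11×1 = 97
Wendy: 11×3 + 6×2 + 7×0 + 10×1 + 11×4 = 99
Alice: 11×4 + 6×3 + 7×4 + 10×0 + 11×0 = 90
Carla: 11×0 + 6×1 + 7×1 + 10×2 + 11×3 = 66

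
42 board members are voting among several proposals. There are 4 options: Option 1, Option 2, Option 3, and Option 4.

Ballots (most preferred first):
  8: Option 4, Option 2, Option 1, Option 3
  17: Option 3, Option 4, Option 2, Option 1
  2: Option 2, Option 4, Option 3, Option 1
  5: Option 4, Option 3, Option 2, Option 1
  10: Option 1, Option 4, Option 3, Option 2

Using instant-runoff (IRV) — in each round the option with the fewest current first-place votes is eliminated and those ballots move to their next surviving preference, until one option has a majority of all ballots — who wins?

Option 4

Round 1: Option 1 10, Option 2 2, Option 3 17, Option 4 13. Option 2 eliminated.
Round 2: Option 1 10, Option 3 17, Option 4 15. Option 1 eliminated.
Round 3: Option 3 17, Option 4 25. Option 4 has a majority (≥22).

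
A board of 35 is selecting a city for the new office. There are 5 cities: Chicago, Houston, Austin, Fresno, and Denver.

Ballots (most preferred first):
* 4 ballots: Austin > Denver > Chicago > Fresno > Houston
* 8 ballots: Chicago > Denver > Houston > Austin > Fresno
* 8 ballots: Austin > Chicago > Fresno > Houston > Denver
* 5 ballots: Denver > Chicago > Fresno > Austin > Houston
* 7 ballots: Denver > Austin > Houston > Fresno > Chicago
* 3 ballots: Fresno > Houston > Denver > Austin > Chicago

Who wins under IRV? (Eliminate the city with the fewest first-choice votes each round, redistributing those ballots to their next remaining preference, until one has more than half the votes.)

Round 1: Chicago 8, Houston 0, Austin 12, Fresno 3, Denver 12. Houston eliminated.
Round 2: Chicago 8, Austin 12, Fresno 3, Denver 12. Fresno eliminated.
Round 3: Chicago 8, Austin 12, Denver 15. Chicago eliminated.
Round 4: Austin 12, Denver 23. Denver has a majority (≥18).

Denver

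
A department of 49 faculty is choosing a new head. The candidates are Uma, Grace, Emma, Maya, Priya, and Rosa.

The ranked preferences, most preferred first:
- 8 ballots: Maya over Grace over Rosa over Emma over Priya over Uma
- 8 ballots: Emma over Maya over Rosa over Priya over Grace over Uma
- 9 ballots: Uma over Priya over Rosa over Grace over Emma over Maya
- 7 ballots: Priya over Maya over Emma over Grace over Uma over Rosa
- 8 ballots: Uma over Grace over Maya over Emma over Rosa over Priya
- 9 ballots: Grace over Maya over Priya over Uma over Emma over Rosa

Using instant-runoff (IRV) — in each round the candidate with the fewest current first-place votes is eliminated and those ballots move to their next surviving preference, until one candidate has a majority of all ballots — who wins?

Maya

Round 1: Uma 17, Grace 9, Emma 8, Maya 8, Priya 7, Rosa 0. Rosa eliminated.
Round 2: Uma 17, Grace 9, Emma 8, Maya 8, Priya 7. Priya eliminated.
Round 3: Uma 17, Grace 9, Emma 8, Maya 15. Emma eliminated.
Round 4: Uma 17, Grace 9, Maya 23. Grace eliminated.
Round 5: Uma 17, Maya 32. Maya has a majority (≥25).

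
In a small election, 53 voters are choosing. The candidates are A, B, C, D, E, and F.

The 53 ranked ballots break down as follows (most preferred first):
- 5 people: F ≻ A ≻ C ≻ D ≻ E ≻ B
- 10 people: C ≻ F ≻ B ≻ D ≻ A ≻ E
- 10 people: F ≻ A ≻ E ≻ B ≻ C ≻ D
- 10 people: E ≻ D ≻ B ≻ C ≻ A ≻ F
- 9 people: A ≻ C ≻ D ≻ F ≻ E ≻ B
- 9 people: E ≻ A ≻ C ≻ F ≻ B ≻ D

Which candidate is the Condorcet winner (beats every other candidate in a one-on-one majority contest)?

A vs B: 33–20
A vs C: 33–20
A vs D: 33–20
A vs E: 34–19
A vs F: 28–25
A beats every other candidate.

A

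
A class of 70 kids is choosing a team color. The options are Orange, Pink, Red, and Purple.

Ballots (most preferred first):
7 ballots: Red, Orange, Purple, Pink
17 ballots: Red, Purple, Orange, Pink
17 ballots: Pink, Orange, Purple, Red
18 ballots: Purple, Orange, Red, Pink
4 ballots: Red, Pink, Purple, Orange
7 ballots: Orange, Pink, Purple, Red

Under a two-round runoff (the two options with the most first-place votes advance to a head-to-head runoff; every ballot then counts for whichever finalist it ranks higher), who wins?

Purple

Round 1 first-place votes: Orange 7, Pink 17, Red 28, Purple 18. Red and Purple advance.
Runoff: Red is ranked above Purple on 28 ballots, Purple above Red on 42.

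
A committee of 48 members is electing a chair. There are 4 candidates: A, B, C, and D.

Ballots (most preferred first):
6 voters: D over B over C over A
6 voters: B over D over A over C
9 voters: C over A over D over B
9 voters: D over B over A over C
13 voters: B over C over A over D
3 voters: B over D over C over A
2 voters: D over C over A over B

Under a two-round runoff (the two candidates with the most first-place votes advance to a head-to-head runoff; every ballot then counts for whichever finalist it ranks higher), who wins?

Round 1 first-place votes: A 0, B 22, C 9, D 17. B and D advance.
Runoff: B is ranked above D on 22 ballots, D above B on 26.

D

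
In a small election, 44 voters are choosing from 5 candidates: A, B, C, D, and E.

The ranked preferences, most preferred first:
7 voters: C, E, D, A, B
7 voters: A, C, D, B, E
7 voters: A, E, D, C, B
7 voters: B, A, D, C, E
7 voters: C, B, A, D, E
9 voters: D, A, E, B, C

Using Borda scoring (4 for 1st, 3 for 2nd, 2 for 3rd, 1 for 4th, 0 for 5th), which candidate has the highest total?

A: 7×1 + 7×4 + 7×4 + 7×3 + 7×2 + 9×3 = 125
B: 7×0 + 7×1 + 7×0 + 7×4 + 7×3 + 9×1 = 65
C: 7×4 + 7×3 + 7×1 + 7×1 + 7×4 + 9×0 = 91
D: 7×2 + 7×2 + 7×2 + 7×2 + 7×1 + 9×4 = 99
E: 7×3 + 7×0 + 7×3 + 7×0 + 7×0 + 9×2 = 60

A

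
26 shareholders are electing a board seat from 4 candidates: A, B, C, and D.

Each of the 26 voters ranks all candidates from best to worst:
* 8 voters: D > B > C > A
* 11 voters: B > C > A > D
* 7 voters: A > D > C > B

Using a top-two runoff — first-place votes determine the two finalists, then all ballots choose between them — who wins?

Round 1 first-place votes: A 7, B 11, C 0, D 8. B and D advance.
Runoff: B is ranked above D on 11 ballots, D above B on 15.

D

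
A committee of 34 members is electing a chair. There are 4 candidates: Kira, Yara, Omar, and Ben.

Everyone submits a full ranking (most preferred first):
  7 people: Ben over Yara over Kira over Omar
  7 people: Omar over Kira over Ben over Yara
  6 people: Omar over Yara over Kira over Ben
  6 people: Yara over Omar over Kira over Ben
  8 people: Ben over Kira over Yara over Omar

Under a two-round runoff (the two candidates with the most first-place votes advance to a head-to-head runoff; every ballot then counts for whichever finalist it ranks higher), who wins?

Round 1 first-place votes: Kira 0, Yara 6, Omar 13, Ben 15. Ben and Omar advance.
Runoff: Ben is ranked above Omar on 15 ballots, Omar above Ben on 19.

Omar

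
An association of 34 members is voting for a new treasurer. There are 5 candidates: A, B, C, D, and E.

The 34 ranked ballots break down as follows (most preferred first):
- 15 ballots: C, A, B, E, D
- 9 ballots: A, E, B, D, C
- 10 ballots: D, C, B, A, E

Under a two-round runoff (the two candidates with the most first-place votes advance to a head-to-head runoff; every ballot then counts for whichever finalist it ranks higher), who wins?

D

Round 1 first-place votes: A 9, B 0, C 15, D 10, E 0. C and D advance.
Runoff: C is ranked above D on 15 ballots, D above C on 19.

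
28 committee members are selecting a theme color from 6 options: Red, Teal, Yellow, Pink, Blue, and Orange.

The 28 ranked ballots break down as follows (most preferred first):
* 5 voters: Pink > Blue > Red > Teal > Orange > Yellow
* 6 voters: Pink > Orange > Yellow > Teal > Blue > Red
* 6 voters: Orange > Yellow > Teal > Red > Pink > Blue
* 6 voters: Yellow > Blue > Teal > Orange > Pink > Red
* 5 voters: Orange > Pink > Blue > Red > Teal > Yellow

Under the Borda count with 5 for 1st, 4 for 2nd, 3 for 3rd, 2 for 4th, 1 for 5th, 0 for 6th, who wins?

Orange

Red: 5×3 + 6×0 + 6×2 + 6×0 + 5×2 = 37
Teal: 5×2 + 6×2 + 6×3 + 6×3 + 5×1 = 63
Yellow: 5×0 + 6×3 + 6×4 + 6×5 + 5×0 = 72
Pink: 5×5 + 6×5 + 6×1 + 6×1 + 5×4 = 87
Blue: 5×4 + 6×1 + 6×0 + 6×4 + 5×3 = 65
Orange: 5×1 + 6×4 + 6×5 + 6×2 + 5×5 = 96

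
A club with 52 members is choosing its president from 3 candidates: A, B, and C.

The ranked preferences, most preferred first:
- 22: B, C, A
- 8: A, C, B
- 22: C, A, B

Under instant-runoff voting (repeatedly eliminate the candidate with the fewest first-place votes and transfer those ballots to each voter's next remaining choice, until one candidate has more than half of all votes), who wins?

Round 1: A 8, B 22, C 22. A eliminated.
Round 2: B 22, C 30. C has a majority (≥27).

C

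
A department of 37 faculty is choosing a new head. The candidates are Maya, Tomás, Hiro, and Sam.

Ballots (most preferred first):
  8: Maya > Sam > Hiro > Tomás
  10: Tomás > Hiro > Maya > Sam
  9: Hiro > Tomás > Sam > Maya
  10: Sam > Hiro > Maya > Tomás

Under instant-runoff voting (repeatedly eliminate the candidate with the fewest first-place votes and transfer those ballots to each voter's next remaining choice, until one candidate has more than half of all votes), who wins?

Round 1: Maya 8, Tomás 10, Hiro 9, Sam 10. Maya eliminated.
Round 2: Tomás 10, Hiro 9, Sam 18. Hiro eliminated.
Round 3: Tomás 19, Sam 18. Tomás has a majority (≥19).

Tomás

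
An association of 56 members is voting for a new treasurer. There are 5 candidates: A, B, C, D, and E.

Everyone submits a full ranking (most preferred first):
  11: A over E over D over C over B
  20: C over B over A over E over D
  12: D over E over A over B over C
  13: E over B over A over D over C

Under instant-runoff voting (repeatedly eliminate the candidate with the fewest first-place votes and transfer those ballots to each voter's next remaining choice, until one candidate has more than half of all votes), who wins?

E

Round 1: A 11, B 0, C 20, D 12, E 13. B eliminated.
Round 2: A 11, C 20, D 12, E 13. A eliminated.
Round 3: C 20, D 12, E 24. D eliminated.
Round 4: C 20, E 36. E has a majority (≥29).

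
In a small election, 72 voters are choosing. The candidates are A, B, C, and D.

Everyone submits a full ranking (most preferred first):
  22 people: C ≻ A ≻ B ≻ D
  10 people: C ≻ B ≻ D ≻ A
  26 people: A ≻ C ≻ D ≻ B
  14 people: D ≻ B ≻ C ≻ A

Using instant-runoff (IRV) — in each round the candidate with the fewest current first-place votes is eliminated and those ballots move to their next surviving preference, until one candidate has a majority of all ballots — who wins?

Round 1: A 26, B 0, C 32, D 14. B eliminated.
Round 2: A 26, C 32, D 14. D eliminated.
Round 3: A 26, C 46. C has a majority (≥37).

C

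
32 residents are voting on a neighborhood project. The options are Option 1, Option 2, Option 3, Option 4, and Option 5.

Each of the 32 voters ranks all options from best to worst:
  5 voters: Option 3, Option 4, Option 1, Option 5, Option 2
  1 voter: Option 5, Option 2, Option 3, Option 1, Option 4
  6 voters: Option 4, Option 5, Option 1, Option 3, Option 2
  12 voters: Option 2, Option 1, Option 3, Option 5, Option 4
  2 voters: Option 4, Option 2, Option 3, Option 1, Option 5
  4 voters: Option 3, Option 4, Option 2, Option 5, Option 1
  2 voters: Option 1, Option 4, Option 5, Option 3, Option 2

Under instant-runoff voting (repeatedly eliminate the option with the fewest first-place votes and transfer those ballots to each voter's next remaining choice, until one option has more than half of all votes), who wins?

Option 4

Round 1: Option 1 2, Option 2 12, Option 3 9, Option 4 8, Option 5 1. Option 5 eliminated.
Round 2: Option 1 2, Option 2 13, Option 3 9, Option 4 8. Option 1 eliminated.
Round 3: Option 2 13, Option 3 9, Option 4 10. Option 3 eliminated.
Round 4: Option 2 13, Option 4 19. Option 4 has a majority (≥17).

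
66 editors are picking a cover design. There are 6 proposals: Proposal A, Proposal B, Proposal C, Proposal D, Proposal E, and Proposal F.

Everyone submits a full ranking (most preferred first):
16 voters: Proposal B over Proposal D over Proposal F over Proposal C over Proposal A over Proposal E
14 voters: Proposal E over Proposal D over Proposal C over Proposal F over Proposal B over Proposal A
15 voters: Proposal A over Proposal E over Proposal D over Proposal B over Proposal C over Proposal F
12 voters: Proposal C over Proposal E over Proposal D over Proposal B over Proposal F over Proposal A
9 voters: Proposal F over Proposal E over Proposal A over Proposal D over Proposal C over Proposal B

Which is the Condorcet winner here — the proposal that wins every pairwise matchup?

Proposal E

Proposal E vs Proposal A: 35–31
Proposal E vs Proposal B: 50–16
Proposal E vs Proposal C: 38–28
Proposal E vs Proposal D: 50–16
Proposal E vs Proposal F: 41–25
Proposal E beats every other proposal.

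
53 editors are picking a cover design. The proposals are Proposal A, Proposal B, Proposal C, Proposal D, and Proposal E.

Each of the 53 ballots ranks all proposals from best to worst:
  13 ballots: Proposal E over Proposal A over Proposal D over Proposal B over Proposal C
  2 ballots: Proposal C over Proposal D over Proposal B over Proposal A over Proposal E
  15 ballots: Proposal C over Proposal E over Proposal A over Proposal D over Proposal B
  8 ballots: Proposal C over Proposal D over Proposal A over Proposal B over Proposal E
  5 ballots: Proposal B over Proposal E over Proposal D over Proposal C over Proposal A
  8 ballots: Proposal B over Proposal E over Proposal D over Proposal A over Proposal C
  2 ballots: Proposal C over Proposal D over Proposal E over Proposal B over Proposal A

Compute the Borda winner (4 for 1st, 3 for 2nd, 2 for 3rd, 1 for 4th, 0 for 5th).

Proposal E

Proposal A: 13×3 + 2×1 + 15×2 + 8×2 + 5×0 + 8×1 + 2×0 = 95
Proposal B: 13×1 + 2×2 + 15×0 + 8×1 + 5×4 + 8×4 + 2×1 = 79
Proposal C: 13×0 + 2×4 + 15×4 + 8×4 + 5×1 + 8×0 + 2×4 = 113
Proposal D: 13×2 + 2×3 + 15×1 + 8×3 + 5×2 + 8×2 + 2×3 = 103
Proposal E: 13×4 + 2×0 + 15×3 + 8×0 + 5×3 + 8×3 + 2×2 = 140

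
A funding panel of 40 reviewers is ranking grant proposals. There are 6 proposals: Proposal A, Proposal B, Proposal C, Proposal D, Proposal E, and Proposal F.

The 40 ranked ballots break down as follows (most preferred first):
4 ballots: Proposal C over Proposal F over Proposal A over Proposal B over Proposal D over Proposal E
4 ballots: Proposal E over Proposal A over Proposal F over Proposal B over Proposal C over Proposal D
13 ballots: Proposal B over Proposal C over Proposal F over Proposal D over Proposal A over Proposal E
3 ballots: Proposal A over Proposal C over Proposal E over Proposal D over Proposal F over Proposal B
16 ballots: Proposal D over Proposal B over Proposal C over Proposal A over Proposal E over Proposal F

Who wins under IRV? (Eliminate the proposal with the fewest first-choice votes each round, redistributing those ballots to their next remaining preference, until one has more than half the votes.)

Round 1: Proposal A 3, Proposal B 13, Proposal C 4, Proposal D 16, Proposal E 4, Proposal F 0. Proposal F eliminated.
Round 2: Proposal A 3, Proposal B 13, Proposal C 4, Proposal D 16, Proposal E 4. Proposal A eliminated.
Round 3: Proposal B 13, Proposal C 7, Proposal D 16, Proposal E 4. Proposal E eliminated.
Round 4: Proposal B 17, Proposal C 7, Proposal D 16. Proposal C eliminated.
Round 5: Proposal B 21, Proposal D 19. Proposal B has a majority (≥21).

Proposal B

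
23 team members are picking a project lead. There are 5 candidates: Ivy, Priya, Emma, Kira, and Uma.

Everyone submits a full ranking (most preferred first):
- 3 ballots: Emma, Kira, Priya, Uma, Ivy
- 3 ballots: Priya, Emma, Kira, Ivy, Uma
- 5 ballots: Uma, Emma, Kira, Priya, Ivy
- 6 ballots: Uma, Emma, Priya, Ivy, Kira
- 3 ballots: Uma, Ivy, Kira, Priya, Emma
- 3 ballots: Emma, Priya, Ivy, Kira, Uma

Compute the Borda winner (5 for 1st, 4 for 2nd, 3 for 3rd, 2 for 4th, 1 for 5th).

Emma

Ivy: 3×1 + 3×2 + 5×1 + 6×2 + 3×4 + 3×3 = 47
Priya: 3×3 + 3×5 + 5×2 + 6×3 + 3×2 + 3×4 = 70
Emma: 3×5 + 3×4 + 5×4 + 6×4 + 3×1 + 3×5 = 89
Kira: 3×4 + 3×3 + 5×3 + 6×1 + 3×3 + 3×2 = 57
Uma: 3×2 + 3×1 + 5×5 + 6×5 + 3×5 + 3×1 = 82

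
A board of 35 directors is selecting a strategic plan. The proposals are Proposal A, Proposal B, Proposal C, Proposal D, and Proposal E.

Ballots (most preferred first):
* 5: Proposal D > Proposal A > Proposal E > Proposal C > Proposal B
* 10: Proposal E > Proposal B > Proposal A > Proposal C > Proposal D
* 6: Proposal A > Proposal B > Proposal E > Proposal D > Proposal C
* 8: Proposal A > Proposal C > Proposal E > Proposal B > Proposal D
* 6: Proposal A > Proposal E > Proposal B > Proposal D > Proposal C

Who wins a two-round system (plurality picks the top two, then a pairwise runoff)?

Proposal A

Round 1 first-place votes: Proposal A 20, Proposal B 0, Proposal C 0, Proposal D 5, Proposal E 10. Proposal A and Proposal E advance.
Runoff: Proposal A is ranked above Proposal E on 25 ballots, Proposal E above Proposal A on 10.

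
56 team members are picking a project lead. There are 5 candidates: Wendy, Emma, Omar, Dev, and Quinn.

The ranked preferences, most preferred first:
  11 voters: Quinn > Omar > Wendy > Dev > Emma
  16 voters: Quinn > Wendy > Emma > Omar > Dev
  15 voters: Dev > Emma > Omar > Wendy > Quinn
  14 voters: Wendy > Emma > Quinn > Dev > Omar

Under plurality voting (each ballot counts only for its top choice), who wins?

Quinn

First-place votes: Wendy 14, Emma 0, Omar 0, Dev 15, Quinn 27.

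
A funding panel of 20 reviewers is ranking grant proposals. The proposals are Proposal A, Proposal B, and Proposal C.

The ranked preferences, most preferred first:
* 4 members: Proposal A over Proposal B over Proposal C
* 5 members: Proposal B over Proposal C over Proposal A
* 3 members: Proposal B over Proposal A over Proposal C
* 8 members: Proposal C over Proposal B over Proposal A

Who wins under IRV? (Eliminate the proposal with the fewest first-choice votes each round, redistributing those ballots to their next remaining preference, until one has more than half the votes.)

Round 1: Proposal A 4, Proposal B 8, Proposal C 8. Proposal A eliminated.
Round 2: Proposal B 12, Proposal C 8. Proposal B has a majority (≥11).

Proposal B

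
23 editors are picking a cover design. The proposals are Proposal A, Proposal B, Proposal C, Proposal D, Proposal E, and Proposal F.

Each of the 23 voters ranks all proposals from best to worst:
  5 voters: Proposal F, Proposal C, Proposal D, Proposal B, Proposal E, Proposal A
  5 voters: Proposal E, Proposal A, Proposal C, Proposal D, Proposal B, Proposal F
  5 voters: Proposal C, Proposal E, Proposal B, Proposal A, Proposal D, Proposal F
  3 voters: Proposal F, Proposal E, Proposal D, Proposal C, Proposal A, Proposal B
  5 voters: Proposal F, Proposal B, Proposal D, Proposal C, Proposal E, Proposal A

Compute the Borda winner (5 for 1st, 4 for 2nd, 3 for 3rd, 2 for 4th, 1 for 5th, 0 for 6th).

Proposal A: 5×0 + 5×4 + 5×2 + 3×1 + 5×0 = 33
Proposal B: 5×2 + 5×1 + 5×3 + 3×0 + 5×4 = 50
Proposal C: 5×4 + 5×3 + 5×5 + 3×2 + 5×2 = 76
Proposal D: 5×3 + 5×2 + 5×1 + 3×3 + 5×3 = 54
Proposal E: 5×1 + 5×5 + 5×4 + 3×4 + 5×1 = 67
Proposal F: 5×5 + 5×0 + 5×0 + 3×5 + 5×5 = 65

Proposal C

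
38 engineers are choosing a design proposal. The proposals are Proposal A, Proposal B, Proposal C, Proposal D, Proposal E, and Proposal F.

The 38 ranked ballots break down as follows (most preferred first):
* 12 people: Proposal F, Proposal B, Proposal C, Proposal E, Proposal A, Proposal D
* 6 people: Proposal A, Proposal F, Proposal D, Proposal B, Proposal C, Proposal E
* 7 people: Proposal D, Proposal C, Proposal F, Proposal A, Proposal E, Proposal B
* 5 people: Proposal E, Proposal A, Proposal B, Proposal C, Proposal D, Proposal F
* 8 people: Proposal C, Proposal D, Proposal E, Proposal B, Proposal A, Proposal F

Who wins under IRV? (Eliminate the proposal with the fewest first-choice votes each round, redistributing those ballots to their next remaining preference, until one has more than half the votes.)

Proposal C

Round 1: Proposal A 6, Proposal B 0, Proposal C 8, Proposal D 7, Proposal E 5, Proposal F 12. Proposal B eliminated.
Round 2: Proposal A 6, Proposal C 8, Proposal D 7, Proposal E 5, Proposal F 12. Proposal E eliminated.
Round 3: Proposal A 11, Proposal C 8, Proposal D 7, Proposal F 12. Proposal D eliminated.
Round 4: Proposal A 11, Proposal C 15, Proposal F 12. Proposal A eliminated.
Round 5: Proposal C 20, Proposal F 18. Proposal C has a majority (≥20).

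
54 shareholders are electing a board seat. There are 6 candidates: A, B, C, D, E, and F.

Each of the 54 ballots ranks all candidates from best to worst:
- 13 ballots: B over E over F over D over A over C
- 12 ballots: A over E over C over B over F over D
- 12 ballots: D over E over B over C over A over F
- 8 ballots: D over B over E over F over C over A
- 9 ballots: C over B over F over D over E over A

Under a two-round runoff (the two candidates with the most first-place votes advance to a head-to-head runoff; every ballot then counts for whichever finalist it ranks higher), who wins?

B

Round 1 first-place votes: A 12, B 13, C 9, D 20, E 0, F 0. D and B advance.
Runoff: D is ranked above B on 20 ballots, B above D on 34.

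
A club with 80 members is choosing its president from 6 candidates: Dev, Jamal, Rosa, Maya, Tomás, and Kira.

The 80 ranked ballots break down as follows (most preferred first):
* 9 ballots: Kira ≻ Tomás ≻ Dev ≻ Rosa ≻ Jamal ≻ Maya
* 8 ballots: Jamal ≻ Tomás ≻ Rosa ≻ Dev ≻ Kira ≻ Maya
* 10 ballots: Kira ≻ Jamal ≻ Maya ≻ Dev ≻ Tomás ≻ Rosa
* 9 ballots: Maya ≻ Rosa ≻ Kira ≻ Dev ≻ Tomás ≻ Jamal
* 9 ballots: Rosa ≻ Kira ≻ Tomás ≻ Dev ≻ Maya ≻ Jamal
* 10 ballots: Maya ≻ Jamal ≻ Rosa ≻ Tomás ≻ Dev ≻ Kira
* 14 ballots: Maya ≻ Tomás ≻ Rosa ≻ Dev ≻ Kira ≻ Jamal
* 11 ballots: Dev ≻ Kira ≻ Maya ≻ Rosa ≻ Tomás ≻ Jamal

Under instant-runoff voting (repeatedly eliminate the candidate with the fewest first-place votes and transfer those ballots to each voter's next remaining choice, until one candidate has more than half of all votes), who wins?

Round 1: Dev 11, Jamal 8, Rosa 9, Maya 33, Tomás 0, Kira 19. Tomás eliminated.
Round 2: Dev 11, Jamal 8, Rosa 9, Maya 33, Kira 19. Jamal eliminated.
Round 3: Dev 11, Rosa 17, Maya 33, Kira 19. Dev eliminated.
Round 4: Rosa 17, Maya 33, Kira 30. Rosa eliminated.
Round 5: Maya 33, Kira 47. Kira has a majority (≥41).

Kira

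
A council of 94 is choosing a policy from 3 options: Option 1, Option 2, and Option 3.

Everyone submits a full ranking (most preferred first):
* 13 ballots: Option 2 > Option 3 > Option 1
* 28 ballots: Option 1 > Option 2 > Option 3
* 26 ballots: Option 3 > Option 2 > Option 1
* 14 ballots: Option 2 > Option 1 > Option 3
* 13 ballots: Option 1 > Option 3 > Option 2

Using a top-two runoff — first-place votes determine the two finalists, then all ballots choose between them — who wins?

Round 1 first-place votes: Option 1 41, Option 2 27, Option 3 26. Option 1 and Option 2 advance.
Runoff: Option 1 is ranked above Option 2 on 41 ballots, Option 2 above Option 1 on 53.

Option 2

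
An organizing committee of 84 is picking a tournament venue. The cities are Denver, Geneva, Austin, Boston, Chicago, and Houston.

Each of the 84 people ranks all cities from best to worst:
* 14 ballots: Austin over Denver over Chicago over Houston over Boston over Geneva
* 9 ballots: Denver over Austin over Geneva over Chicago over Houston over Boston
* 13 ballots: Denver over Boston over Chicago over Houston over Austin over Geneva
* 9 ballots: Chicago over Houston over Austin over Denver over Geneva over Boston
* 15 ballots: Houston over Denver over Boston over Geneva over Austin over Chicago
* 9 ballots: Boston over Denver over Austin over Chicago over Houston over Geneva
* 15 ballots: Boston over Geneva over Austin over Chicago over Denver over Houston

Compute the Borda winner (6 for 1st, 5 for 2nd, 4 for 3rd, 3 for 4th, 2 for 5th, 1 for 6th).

Denver: 14×5 + 9×6 + 13×6 + 9×3 + 15×5 + 9×5 + 15×2 = 379
Geneva: 14×1 + 9×4 + 13×1 + 9×2 + 15×3 + 9×1 + 15×5 = 210
Austin: 14×6 + 9×5 + 13×2 + 9×4 + 15×2 + 9×4 + 15×4 = 317
Boston: 14×2 + 9×1 + 13×5 + 9×1 + 15×4 + 9×6 + 15×6 = 315
Chicago: 14×4 + 9×3 + 13×4 + 9×6 + 15×1 + 9×3 + 15×3 = 276
Houston: 14×3 + 9×2 + 13×3 + 9×5 + 15×6 + 9×2 + 15×1 = 267

Denver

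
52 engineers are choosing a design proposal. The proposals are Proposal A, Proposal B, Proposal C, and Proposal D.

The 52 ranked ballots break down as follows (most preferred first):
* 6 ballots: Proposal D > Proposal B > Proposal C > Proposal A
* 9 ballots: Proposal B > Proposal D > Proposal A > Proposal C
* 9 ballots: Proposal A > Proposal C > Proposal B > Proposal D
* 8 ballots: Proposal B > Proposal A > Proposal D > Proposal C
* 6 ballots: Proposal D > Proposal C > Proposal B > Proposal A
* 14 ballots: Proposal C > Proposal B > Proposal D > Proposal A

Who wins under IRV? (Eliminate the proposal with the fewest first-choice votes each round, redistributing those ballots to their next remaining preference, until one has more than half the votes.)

Round 1: Proposal A 9, Proposal B 17, Proposal C 14, Proposal D 12. Proposal A eliminated.
Round 2: Proposal B 17, Proposal C 23, Proposal D 12. Proposal D eliminated.
Round 3: Proposal B 23, Proposal C 29. Proposal C has a majority (≥27).

Proposal C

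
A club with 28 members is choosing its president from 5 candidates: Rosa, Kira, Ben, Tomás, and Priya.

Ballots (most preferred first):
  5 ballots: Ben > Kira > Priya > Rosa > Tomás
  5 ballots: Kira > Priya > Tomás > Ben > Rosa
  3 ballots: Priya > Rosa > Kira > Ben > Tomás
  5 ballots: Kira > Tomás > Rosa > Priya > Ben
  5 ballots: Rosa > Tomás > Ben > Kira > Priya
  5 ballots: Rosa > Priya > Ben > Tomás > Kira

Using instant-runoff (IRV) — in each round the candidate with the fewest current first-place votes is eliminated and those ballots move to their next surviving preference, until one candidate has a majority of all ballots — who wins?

Kira

Round 1: Rosa 10, Kira 10, Ben 5, Tomás 0, Priya 3. Tomás eliminated.
Round 2: Rosa 10, Kira 10, Ben 5, Priya 3. Priya eliminated.
Round 3: Rosa 13, Kira 10, Ben 5. Ben eliminated.
Round 4: Rosa 13, Kira 15. Kira has a majority (≥15).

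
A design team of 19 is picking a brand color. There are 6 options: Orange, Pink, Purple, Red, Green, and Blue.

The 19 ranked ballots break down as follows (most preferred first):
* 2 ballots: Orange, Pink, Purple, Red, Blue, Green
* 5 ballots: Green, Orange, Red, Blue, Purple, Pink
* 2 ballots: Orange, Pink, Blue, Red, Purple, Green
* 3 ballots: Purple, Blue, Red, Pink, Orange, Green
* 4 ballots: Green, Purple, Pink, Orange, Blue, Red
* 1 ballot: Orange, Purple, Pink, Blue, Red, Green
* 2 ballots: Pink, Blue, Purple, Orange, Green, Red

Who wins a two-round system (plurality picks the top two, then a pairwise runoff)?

Orange

Round 1 first-place votes: Orange 5, Pink 2, Purple 3, Red 0, Green 9, Blue 0. Green and Orange advance.
Runoff: Green is ranked above Orange on 9 ballots, Orange above Green on 10.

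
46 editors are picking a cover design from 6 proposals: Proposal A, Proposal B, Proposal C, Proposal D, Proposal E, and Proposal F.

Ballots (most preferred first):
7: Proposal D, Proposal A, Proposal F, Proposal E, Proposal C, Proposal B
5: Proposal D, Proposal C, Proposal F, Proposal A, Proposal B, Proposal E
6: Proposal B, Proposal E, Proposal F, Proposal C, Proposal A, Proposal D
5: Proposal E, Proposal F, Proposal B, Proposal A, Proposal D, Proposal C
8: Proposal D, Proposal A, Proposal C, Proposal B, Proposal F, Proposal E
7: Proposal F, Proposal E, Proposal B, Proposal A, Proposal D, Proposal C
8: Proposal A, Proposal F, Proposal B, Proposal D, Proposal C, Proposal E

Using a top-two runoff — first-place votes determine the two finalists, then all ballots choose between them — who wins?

Proposal A

Round 1 first-place votes: Proposal A 8, Proposal B 6, Proposal C 0, Proposal D 20, Proposal E 5, Proposal F 7. Proposal D and Proposal A advance.
Runoff: Proposal D is ranked above Proposal A on 20 ballots, Proposal A above Proposal D on 26.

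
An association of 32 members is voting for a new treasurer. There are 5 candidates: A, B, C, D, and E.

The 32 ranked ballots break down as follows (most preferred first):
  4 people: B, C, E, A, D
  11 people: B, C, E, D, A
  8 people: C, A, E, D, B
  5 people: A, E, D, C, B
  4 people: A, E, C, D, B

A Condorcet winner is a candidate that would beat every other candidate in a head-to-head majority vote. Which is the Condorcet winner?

C

C vs A: 23–9
C vs B: 17–15
C vs D: 27–5
C vs E: 23–9
C beats every other candidate.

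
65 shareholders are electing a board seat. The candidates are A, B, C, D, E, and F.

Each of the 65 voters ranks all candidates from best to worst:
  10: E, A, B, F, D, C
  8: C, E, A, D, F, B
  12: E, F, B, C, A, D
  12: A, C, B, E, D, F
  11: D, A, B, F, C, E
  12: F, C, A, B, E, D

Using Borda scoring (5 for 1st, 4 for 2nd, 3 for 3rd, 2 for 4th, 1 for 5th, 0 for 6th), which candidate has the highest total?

A

A: 10×4 + 8×3 + 12×1 + 12×5 + 11×4 + 12×3 = 216
B: 10×3 + 8×0 + 12×3 + 12×3 + 11×3 + 12×2 = 159
C: 10×0 + 8×5 + 12×2 + 12×4 + 11×1 + 12×4 = 171
D: 10×1 + 8×2 + 12×0 + 12×1 + 11×5 + 12×0 = 93
E: 10×5 + 8×4 + 12×5 + 12×2 + 11×0 + 12×1 = 178
F: 10×2 + 8×1 + 12×4 + 12×0 + 11×2 + 12×5 = 158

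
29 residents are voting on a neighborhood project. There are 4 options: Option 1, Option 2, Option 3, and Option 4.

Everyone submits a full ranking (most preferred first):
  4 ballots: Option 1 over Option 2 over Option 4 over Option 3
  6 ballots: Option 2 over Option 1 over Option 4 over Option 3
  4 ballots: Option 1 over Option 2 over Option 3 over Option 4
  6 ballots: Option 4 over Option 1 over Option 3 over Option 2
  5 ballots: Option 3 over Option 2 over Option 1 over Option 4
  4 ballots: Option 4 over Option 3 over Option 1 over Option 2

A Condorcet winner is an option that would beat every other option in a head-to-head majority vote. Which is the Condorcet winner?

Option 1 vs Option 2: 18–11
Option 1 vs Option 3: 20–9
Option 1 vs Option 4: 19–10
Option 1 beats every other option.

Option 1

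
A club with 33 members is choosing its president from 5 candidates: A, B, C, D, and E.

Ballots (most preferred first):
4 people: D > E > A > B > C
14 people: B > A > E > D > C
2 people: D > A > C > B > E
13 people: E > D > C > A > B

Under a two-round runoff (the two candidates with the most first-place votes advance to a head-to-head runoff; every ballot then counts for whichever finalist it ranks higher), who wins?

E

Round 1 first-place votes: A 0, B 14, C 0, D 6, E 13. B and E advance.
Runoff: B is ranked above E on 16 ballots, E above B on 17.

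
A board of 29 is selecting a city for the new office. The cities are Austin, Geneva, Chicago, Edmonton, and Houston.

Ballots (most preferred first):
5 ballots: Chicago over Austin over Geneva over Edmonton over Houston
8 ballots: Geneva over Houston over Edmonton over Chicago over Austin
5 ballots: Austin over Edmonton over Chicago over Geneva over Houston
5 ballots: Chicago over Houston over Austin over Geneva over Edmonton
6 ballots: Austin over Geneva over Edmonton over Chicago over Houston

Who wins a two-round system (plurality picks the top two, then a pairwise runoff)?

Round 1 first-place votes: Austin 11, Geneva 8, Chicago 10, Edmonton 0, Houston 0. Austin and Chicago advance.
Runoff: Austin is ranked above Chicago on 11 ballots, Chicago above Austin on 18.

Chicago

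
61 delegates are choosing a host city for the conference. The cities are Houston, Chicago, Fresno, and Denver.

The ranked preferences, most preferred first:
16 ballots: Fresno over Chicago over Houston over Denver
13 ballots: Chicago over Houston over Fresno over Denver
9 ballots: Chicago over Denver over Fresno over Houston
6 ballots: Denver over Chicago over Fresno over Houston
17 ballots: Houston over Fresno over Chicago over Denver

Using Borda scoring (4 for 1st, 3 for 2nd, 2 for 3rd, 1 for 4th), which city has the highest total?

Chicago

Houston: 16×2 + 13×3 + 9×1 + 6×1 + 17×4 = 154
Chicago: 16×3 + 13×4 + 9×4 + 6×3 + 17×2 = 188
Fresno: 16×4 + 13×2 + 9×2 + 6×2 + 17×3 = 171
Denver: 16×1 + 13×1 + 9×3 + 6×4 + 17×1 = 97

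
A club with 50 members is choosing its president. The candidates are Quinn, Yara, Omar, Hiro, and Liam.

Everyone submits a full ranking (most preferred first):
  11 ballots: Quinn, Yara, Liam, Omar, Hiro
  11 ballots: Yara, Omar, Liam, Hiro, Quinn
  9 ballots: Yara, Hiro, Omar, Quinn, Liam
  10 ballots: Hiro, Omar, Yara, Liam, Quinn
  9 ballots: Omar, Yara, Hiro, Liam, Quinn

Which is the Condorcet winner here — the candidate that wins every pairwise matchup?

Yara vs Quinn: 39–11
Yara vs Omar: 31–19
Yara vs Hiro: 40–10
Yara vs Liam: 50–0
Yara beats every other candidate.

Yara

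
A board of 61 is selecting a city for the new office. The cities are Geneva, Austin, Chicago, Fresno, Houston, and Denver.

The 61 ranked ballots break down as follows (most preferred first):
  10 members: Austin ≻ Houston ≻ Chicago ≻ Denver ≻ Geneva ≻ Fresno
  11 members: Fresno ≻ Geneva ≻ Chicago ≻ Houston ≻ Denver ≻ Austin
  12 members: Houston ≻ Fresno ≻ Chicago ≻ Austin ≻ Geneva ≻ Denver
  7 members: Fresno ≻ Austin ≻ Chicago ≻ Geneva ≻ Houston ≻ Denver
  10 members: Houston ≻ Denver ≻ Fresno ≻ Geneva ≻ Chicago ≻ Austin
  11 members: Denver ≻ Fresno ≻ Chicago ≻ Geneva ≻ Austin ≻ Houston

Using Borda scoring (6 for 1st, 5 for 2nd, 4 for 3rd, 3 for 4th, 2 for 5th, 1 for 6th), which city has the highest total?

Geneva: 10×2 + 11×5 + 12×2 + 7×3 + 10×3 + 11×3 = 183
Austin: 10×6 + 11×1 + 12×3 + 7×5 + 10×1 + 11×2 = 174
Chicago: 10×4 + 11×4 + 12×4 + 7×4 + 10×2 + 11×4 = 224
Fresno: 10×1 + 11×6 + 12×5 + 7×6 + 10×4 + 11×5 = 273
Houston: 10×5 + 11×3 + 12×6 + 7×2 + 10×6 + 11×1 = 240
Denver: 10×3 + 11×2 + 12×1 + 7×1 + 10×5 + 11×6 = 187

Fresno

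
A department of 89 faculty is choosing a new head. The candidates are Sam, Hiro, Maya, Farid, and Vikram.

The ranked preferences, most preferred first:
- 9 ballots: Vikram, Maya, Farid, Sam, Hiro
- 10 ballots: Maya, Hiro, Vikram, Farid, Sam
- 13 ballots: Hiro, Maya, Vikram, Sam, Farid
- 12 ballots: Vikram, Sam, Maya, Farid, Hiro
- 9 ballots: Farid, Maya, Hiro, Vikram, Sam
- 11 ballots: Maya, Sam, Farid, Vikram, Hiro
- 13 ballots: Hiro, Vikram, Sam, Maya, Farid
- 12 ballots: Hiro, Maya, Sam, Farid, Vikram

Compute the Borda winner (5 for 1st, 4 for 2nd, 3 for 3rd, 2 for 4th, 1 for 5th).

Maya

Sam: 9×2 + 10×1 + 13×2 + 12×4 + 9×1 + 11×4 + 13×3 + 12×3 = 230
Hiro: 9×1 + 10×4 + 13×5 + 12×1 + 9×3 + 11×1 + 13×5 + 12×5 = 289
Maya: 9×4 + 10×5 + 13×4 + 12×3 + 9×4 + 11×5 + 13×2 + 12×4 = 339
Farid: 9×3 + 10×2 + 13×1 + 12×2 + 9×5 + 11×3 + 13×1 + 12×2 = 199
Vikram: 9×5 + 10×3 + 13×3 + 12×5 + 9×2 + 11×2 + 13×4 + 12×1 = 278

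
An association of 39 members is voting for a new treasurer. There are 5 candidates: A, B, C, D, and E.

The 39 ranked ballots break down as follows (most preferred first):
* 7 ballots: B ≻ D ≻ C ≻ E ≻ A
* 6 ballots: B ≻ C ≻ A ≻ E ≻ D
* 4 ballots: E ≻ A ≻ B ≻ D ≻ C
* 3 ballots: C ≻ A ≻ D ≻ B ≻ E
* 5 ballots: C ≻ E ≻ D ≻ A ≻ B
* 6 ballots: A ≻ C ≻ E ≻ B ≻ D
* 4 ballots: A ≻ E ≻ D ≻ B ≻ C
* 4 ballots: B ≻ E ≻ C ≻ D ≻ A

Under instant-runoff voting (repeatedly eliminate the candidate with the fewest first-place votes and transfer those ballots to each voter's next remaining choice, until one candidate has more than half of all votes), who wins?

Round 1: A 10, B 17, C 8, D 0, E 4. D eliminated.
Round 2: A 10, B 17, C 8, E 4. E eliminated.
Round 3: A 14, B 17, C 8. C eliminated.
Round 4: A 22, B 17. A has a majority (≥20).

A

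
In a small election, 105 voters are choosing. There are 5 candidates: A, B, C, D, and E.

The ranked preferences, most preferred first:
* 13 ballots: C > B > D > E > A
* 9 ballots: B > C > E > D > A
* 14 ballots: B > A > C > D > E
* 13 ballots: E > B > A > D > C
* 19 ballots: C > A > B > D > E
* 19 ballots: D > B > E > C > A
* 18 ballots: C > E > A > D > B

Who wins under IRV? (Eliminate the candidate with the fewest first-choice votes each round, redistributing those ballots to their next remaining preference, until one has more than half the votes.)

Round 1: A 0, B 23, C 50, D 19, E 13. A eliminated.
Round 2: B 23, C 50, D 19, E 13. E eliminated.
Round 3: B 36, C 50, D 19. D eliminated.
Round 4: B 55, C 50. B has a majority (≥53).

B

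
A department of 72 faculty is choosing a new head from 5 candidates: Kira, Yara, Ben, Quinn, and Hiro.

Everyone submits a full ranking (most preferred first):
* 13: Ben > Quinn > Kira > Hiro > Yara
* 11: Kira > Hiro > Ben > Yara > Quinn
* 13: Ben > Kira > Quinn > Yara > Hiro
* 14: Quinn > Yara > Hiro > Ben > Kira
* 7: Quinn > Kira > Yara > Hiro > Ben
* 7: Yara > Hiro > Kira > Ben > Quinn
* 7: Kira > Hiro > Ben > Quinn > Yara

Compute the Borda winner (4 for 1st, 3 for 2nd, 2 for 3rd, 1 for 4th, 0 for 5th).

Kira

Kira: 13×2 + 11×4 + 13×3 + 14×0 + 7×3 + 7×2 + 7×4 = 172
Yara: 13×0 + 11×1 + 13×1 + 14×3 + 7×2 + 7×4 + 7×0 = 108
Ben: 13×4 + 11×2 + 13×4 + 14×1 + 7×0 + 7×1 + 7×2 = 161
Quinn: 13×3 + 11×0 + 13×2 + 14×4 + 7×4 + 7×0 + 7×1 = 156
Hiro: 13×1 + 11×3 + 13×0 + 14×2 + 7×1 + 7×3 + 7×3 = 123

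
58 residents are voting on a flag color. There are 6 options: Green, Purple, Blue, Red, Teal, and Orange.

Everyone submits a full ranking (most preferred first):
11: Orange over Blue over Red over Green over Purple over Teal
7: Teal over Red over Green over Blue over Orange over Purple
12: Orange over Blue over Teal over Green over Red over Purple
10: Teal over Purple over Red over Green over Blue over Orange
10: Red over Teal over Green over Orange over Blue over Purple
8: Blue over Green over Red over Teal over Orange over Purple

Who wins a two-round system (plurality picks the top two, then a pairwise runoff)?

Teal

Round 1 first-place votes: Green 0, Purple 0, Blue 8, Red 10, Teal 17, Orange 23. Orange and Teal advance.
Runoff: Orange is ranked above Teal on 23 ballots, Teal above Orange on 35.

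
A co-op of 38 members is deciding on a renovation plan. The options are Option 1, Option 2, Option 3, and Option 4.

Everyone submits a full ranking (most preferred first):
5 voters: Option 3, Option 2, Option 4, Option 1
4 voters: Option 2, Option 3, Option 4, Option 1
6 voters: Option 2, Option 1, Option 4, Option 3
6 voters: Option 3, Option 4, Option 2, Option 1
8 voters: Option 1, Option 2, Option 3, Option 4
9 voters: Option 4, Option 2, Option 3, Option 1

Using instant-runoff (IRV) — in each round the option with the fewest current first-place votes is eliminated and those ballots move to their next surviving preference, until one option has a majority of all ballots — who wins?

Option 2

Round 1: Option 1 8, Option 2 10, Option 3 11, Option 4 9. Option 1 eliminated.
Round 2: Option 2 18, Option 3 11, Option 4 9. Option 4 eliminated.
Round 3: Option 2 27, Option 3 11. Option 2 has a majority (≥20).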